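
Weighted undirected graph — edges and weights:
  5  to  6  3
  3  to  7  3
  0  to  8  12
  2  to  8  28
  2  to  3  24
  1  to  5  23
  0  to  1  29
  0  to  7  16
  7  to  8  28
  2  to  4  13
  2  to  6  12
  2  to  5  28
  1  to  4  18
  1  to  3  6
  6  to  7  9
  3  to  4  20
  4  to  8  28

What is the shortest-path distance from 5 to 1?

21

Comparing a few candidate routes:
5 - 1: 23
5 - 6 - 2 - 4 - 1: 3 + 12 + 13 + 18 = 46
5 - 6 - 7 - 3 - 1: 3 + 9 + 3 + 6 = 21
5 - 6 - 2 - 4 - 3 - 1: 3 + 12 + 13 + 20 + 6 = 54
5 - 6 - 7 - 3 - 4 - 1: 3 + 9 + 3 + 20 + 18 = 53
5 - 6 - 2 - 3 - 1: 3 + 12 + 24 + 6 = 45
The minimum is 21.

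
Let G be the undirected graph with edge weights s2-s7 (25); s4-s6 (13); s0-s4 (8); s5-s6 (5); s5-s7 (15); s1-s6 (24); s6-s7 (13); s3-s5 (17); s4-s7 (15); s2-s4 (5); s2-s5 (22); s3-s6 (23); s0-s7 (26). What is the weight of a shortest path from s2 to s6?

18

A few of the s2→s6 routes:
s2 -> s4 -> s7 -> s6: 5 + 15 + 13 = 33
s2 -> s4 -> s6: 5 + 13 = 18
s2 -> s7 -> s6: 25 + 13 = 38
s2 -> s4 -> s7 -> s5 -> s6: 5 + 15 + 15 + 5 = 40
s2 -> s7 -> s5 -> s6: 25 + 15 + 5 = 45
s2 -> s5 -> s6: 22 + 5 = 27
The minimum is 18.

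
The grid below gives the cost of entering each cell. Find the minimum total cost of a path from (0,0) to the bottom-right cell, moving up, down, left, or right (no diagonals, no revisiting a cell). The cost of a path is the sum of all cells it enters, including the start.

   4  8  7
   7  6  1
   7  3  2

Path (0,0)→(1,0)→(1,1)→(1,2)→(2,2): 4 + 7 + 6 + 1 + 2 = 20.

20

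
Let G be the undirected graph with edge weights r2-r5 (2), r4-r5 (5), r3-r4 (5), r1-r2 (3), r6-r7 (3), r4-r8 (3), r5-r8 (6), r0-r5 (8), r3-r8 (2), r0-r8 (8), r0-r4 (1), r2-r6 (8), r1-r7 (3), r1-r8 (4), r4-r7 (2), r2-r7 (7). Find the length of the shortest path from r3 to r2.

Checking several routes:
r3-r4-r5-r2: 5 + 5 + 2 = 12
r3-r8-r1-r2: 2 + 4 + 3 = 9
r3-r8-r5-r2: 2 + 6 + 2 = 10
Best route has total 9.

9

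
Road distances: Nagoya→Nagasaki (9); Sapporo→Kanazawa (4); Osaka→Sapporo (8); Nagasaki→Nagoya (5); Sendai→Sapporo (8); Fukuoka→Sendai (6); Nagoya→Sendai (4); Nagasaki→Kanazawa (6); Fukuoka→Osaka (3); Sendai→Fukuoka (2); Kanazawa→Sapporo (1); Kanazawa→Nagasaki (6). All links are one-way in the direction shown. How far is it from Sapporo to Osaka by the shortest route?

24

Routes from Sapporo to Osaka:
Sapporo - Kanazawa - Nagasaki - Nagoya - Sendai - Fukuoka - Osaka: 4 + 6 + 5 + 4 + 2 + 3 = 24
The minimum is 24.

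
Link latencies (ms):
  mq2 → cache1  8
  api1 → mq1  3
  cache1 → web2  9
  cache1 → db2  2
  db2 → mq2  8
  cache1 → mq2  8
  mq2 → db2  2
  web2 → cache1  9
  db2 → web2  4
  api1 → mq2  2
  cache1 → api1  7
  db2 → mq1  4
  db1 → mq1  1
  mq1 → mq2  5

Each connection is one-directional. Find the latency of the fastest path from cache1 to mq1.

6

Some routes from cache1 to mq1:
cache1-db2-mq1: 2 + 4 = 6
cache1-api1-mq1: 7 + 3 = 10
cache1-mq2-db2-mq1: 8 + 2 + 4 = 14
Best route has total 6 ms.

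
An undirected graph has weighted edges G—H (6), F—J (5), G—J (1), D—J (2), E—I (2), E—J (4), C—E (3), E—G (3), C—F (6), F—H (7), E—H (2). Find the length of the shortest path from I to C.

Some routes from I to C:
I-E-C: 2 + 3 = 5
I-E-H-F-C: 2 + 2 + 7 + 6 = 17
I-E-G-J-F-C: 2 + 3 + 1 + 5 + 6 = 17
The minimum is 5.

5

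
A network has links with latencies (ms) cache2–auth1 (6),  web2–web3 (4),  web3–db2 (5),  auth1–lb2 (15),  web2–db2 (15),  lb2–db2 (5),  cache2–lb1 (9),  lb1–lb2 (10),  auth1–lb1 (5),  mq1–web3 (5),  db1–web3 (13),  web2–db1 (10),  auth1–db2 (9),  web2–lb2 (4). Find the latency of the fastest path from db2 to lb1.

14

Checking several routes:
db2 - auth1 - cache2 - lb1: 9 + 6 + 9 = 24
db2 - auth1 - lb1: 9 + 5 = 14
db2 - lb2 - lb1: 5 + 10 = 15
db2 - web3 - web2 - lb2 - lb1: 5 + 4 + 4 + 10 = 23
db2 - lb2 - auth1 - lb1: 5 + 15 + 5 = 25
Best route has total 14 ms.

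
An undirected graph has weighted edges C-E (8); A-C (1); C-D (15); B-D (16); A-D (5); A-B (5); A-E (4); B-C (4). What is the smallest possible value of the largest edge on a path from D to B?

5

Some routes from D to B:
D - A - B: max(5, 5) = 5
D - C - B: max(15, 4) = 15
D - A - C - B: max(5, 1, 4) = 5
D - A - E - C - B: max(5, 4, 8, 4) = 8
Best route has worst link 5.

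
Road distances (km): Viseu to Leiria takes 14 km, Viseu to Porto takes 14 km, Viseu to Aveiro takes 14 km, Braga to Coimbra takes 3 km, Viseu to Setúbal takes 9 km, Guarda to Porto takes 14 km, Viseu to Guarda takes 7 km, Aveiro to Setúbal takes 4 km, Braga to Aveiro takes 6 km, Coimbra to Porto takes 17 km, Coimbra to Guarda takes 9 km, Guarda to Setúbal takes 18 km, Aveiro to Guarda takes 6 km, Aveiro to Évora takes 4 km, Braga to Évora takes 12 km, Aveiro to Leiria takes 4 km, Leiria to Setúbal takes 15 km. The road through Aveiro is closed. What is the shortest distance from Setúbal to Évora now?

40

Some routes from Setúbal to Évora avoiding Aveiro:
Setúbal - Guarda - Coimbra - Braga - Évora: 18 + 9 + 3 + 12 = 42
Setúbal - Viseu - Guarda - Coimbra - Braga - Évora: 9 + 7 + 9 + 3 + 12 = 40
Setúbal - Viseu - Porto - Guarda - Coimbra - Braga - Évora: 9 + 14 + 14 + 9 + 3 + 12 = 61
Setúbal - Viseu - Porto - Coimbra - Braga - Évora: 9 + 14 + 17 + 3 + 12 = 55
Setúbal - Leiria - Viseu - Guarda - Coimbra - Braga - Évora: 15 + 14 + 7 + 9 + 3 + 12 = 60
Shortest: 40 km.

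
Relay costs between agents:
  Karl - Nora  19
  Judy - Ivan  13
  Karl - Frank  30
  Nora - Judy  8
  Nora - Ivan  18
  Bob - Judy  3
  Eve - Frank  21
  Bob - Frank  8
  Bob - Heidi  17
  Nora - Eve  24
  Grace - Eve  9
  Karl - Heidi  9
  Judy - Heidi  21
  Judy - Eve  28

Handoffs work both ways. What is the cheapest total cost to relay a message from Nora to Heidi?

28

Comparing a few candidate routes:
Nora-Ivan-Judy-Bob-Heidi: 18 + 13 + 3 + 17 = 51
Nora-Ivan-Judy-Heidi: 18 + 13 + 21 = 52
Nora-Judy-Heidi: 8 + 21 = 29
Nora-Judy-Bob-Heidi: 8 + 3 + 17 = 28
Nora-Karl-Heidi: 19 + 9 = 28
Best route has total 28.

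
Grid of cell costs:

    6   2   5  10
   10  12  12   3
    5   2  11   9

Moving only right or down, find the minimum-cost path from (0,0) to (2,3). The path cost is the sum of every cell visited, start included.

Path (0,0) (0,1) (0,2) (0,3) (1,3) (2,3): 6 + 2 + 5 + 10 + 3 + 9 = 35.

35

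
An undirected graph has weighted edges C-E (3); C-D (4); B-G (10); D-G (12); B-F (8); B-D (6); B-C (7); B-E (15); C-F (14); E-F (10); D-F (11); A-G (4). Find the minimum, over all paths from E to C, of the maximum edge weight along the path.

3

Comparing a few candidate routes:
E → F → B → D → C: max(10, 8, 6, 4) = 10
E → F → B → C: max(10, 8, 7) = 10
E → F → D → C: max(10, 11, 4) = 11
E → C: max(3) = 3
E → F → D → B → C: max(10, 11, 6, 7) = 11
The minimum achievable maximum is 3.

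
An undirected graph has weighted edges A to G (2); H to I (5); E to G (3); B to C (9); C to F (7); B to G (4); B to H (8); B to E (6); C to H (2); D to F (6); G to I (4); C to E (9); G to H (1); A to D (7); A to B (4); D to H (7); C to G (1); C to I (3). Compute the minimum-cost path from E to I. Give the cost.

A few of the E→I routes:
E-G-H-I: 3 + 1 + 5 = 9
E-G-C-I: 3 + 1 + 3 = 7
E-G-I: 3 + 4 = 7
E-G-H-C-I: 3 + 1 + 2 + 3 = 9
Best route has total 7.

7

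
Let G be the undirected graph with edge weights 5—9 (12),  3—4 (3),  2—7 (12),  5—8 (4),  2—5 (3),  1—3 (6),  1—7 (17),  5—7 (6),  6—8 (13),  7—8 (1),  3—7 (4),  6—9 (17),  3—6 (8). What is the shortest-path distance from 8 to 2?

Comparing a few candidate routes:
8-7-2: 1 + 12 = 13
8-7-5-2: 1 + 6 + 3 = 10
8-5-2: 4 + 3 = 7
Shortest: 7.

7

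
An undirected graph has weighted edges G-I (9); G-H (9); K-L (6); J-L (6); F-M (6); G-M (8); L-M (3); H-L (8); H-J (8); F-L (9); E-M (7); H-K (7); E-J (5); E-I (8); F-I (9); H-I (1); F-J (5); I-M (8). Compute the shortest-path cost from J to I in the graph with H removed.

13

Comparing a few candidate routes:
J→L→M→I: 6 + 3 + 8 = 17
J→F→I: 5 + 9 = 14
J→E→I: 5 + 8 = 13
Best route has total 13.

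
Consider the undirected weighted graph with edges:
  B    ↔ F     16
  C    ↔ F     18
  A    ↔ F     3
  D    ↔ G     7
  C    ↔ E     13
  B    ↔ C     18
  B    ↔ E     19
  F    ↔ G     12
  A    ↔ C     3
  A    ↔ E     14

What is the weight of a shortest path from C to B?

18

A few of the C→B routes:
C → B: 18
C → E → B: 13 + 19 = 32
C → A → F → B: 3 + 3 + 16 = 22
Best route has total 18.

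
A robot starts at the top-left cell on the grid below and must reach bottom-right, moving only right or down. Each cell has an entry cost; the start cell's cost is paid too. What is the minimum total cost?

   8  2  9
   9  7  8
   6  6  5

28

Path r0c0 → r0c1 → r1c1 → r2c1 → r2c2: 8 + 2 + 7 + 6 + 5 = 28.
For comparison, the top-then-right route costs 32.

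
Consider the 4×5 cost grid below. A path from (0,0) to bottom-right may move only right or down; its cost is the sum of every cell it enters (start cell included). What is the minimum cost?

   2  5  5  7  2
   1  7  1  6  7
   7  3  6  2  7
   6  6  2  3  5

Path r0c0 -> r1c0 -> r1c1 -> r1c2 -> r1c3 -> r2c3 -> r3c3 -> r3c4: 2 + 1 + 7 + 1 + 6 + 2 + 3 + 5 = 27.
(Top row then right column would cost 40.)

27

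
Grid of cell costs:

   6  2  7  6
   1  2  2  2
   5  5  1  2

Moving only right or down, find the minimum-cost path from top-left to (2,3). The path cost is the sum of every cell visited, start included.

Path r0c0 r1c0 r1c1 r1c2 r2c2 r2c3: 6 + 1 + 2 + 2 + 1 + 2 = 14.
(Top row then right column would cost 25.)

14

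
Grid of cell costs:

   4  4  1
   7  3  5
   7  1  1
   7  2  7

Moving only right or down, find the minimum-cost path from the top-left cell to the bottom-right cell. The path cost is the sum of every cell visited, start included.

Path [0,0]→[0,1]→[1,1]→[2,1]→[2,2]→[3,2]: 4 + 4 + 3 + 1 + 1 + 7 = 20.
(Top row then right column would cost 22.)

20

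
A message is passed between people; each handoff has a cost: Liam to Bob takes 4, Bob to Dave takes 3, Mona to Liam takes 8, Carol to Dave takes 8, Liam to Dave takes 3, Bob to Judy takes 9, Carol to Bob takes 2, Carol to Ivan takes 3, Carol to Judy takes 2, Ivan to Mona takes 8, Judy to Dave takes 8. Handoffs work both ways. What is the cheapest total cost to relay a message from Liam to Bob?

4

Some routes from Liam to Bob:
Liam - Bob: 4
Liam - Mona - Ivan - Carol - Bob: 8 + 8 + 3 + 2 = 21
Liam - Dave - Judy - Carol - Bob: 3 + 8 + 2 + 2 = 15
Liam - Dave - Bob: 3 + 3 = 6
Liam - Dave - Judy - Bob: 3 + 8 + 9 = 20
Liam - Dave - Carol - Bob: 3 + 8 + 2 = 13
The minimum is 4.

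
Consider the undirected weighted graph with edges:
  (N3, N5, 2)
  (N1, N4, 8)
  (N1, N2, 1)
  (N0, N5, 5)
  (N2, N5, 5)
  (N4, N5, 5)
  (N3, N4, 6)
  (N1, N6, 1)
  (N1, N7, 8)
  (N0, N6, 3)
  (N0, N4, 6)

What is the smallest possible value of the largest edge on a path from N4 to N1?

Checking several routes:
N4 -> N5 -> N2 -> N1: max(5, 5, 1) = 5
N4 -> N5 -> N0 -> N6 -> N1: max(5, 5, 3, 1) = 5
N4 -> N3 -> N5 -> N0 -> N6 -> N1: max(6, 2, 5, 3, 1) = 6
N4 -> N3 -> N5 -> N2 -> N1: max(6, 2, 5, 1) = 6
The minimum achievable maximum is 5.

5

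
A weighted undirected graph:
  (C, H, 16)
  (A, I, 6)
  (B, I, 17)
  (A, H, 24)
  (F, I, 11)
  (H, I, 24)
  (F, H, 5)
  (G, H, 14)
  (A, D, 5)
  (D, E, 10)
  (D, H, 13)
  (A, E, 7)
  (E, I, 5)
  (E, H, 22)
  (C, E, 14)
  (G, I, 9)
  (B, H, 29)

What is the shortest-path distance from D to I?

Checking several routes:
D-E-I: 10 + 5 = 15
D-A-E-I: 5 + 7 + 5 = 17
D-A-I: 5 + 6 = 11
D-E-A-I: 10 + 7 + 6 = 23
Shortest: 11.

11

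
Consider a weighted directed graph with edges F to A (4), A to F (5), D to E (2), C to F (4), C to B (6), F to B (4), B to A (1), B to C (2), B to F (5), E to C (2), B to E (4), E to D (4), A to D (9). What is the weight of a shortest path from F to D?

12

Candidate routes:
F→B→E→D: 4 + 4 + 4 = 12
F→B→A→D: 4 + 1 + 9 = 14
F→A→D: 4 + 9 = 13
Best route has total 12.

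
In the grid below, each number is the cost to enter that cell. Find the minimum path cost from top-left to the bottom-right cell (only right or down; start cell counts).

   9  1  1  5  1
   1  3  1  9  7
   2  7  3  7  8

One optimal route is (0,0) -> (0,1) -> (0,2) -> (1,2) -> (2,2) -> (2,3) -> (2,4).
Its cost is 9 + 1 + 1 + 1 + 3 + 7 + 8 = 30.

30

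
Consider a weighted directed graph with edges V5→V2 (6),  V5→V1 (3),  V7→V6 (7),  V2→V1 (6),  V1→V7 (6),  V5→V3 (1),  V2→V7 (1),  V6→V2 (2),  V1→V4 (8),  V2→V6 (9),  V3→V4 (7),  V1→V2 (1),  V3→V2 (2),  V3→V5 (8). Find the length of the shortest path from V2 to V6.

8

Routes from V2 to V6:
V2 → V6: 9
V2 → V1 → V7 → V6: 6 + 6 + 7 = 19
V2 → V7 → V6: 1 + 7 = 8
Shortest: 8.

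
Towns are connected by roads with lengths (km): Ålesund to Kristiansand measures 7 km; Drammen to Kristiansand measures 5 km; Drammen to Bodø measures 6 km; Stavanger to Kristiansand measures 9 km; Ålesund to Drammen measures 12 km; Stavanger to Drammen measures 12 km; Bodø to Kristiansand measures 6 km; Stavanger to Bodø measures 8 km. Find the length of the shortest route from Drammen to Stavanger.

A few of the Drammen→Stavanger routes:
Drammen - Kristiansand - Stavanger: 5 + 9 = 14
Drammen - Stavanger: 12
Drammen - Bodø - Stavanger: 6 + 8 = 14
The minimum is 12 km.

12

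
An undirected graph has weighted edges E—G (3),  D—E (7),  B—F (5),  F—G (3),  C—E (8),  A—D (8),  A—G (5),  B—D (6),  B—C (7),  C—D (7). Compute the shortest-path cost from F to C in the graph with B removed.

14

Routes from F to C avoiding B:
F → G → A → D → E → C: 3 + 5 + 8 + 7 + 8 = 31
F → G → E → D → C: 3 + 3 + 7 + 7 = 20
F → G → A → D → C: 3 + 5 + 8 + 7 = 23
F → G → E → C: 3 + 3 + 8 = 14
The minimum is 14.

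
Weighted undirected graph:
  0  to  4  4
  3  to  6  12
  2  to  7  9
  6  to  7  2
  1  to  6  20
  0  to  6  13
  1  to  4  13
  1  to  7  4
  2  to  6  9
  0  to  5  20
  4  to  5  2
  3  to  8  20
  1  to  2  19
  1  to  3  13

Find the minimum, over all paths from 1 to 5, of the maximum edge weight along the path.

Some routes from 1 to 5:
1→4→5: max(13, 2) = 13
1→7→6→0→4→5: max(4, 2, 13, 4, 2) = 13
1→7→2→6→0→4→5: max(4, 9, 9, 13, 4, 2) = 13
Best route has worst link 13.

13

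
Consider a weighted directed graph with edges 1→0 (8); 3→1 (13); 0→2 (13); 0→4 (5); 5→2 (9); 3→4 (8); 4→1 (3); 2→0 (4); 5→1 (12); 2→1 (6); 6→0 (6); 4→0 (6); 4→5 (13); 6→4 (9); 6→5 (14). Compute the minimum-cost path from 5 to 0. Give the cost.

13

Paths from 5 to 0:
5→2→0: 9 + 4 = 13
5→1→0: 12 + 8 = 20
5→2→1→0: 9 + 6 + 8 = 23
Shortest: 13.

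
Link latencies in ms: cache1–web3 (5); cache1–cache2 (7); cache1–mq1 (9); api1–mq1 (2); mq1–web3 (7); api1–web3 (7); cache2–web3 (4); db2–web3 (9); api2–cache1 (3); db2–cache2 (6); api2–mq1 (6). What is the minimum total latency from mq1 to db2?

16

Some routes from mq1 to db2:
mq1 - api2 - cache1 - cache2 - db2: 6 + 3 + 7 + 6 = 22
mq1 - web3 - db2: 7 + 9 = 16
mq1 - api1 - web3 - cache2 - db2: 2 + 7 + 4 + 6 = 19
mq1 - api1 - web3 - db2: 2 + 7 + 9 = 18
mq1 - web3 - cache2 - db2: 7 + 4 + 6 = 17
mq1 - cache1 - cache2 - db2: 9 + 7 + 6 = 22
The minimum is 16 ms.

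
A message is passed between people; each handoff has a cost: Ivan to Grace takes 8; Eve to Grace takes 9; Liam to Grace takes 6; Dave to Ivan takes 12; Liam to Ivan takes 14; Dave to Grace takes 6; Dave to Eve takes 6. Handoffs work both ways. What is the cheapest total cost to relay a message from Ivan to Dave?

12

Some routes from Ivan to Dave:
Ivan - Grace - Dave: 8 + 6 = 14
Ivan - Dave: 12
Ivan - Grace - Eve - Dave: 8 + 9 + 6 = 23
Shortest: 12.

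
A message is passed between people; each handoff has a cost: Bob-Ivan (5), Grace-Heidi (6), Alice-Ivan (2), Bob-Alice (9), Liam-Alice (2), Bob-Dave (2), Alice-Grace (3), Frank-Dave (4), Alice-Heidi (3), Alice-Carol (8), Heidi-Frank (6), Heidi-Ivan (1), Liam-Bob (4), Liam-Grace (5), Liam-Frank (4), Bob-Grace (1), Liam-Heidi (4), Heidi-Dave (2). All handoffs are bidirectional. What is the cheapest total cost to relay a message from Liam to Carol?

Checking several routes:
Liam → Heidi → Ivan → Alice → Carol: 4 + 1 + 2 + 8 = 15
Liam → Heidi → Alice → Carol: 4 + 3 + 8 = 15
Liam → Bob → Grace → Alice → Carol: 4 + 1 + 3 + 8 = 16
Liam → Grace → Alice → Carol: 5 + 3 + 8 = 16
Liam → Alice → Carol: 2 + 8 = 10
Best route has total 10.

10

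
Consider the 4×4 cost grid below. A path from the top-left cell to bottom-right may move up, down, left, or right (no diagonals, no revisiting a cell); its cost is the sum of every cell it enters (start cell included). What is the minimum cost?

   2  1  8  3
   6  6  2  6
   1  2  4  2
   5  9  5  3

20

Cheapest: (0,0)→(0,1)→(1,1)→(1,2)→(2,2)→(2,3)→(3,3)
  2 + 1 + 6 + 2 + 4 + 2 + 3 = 20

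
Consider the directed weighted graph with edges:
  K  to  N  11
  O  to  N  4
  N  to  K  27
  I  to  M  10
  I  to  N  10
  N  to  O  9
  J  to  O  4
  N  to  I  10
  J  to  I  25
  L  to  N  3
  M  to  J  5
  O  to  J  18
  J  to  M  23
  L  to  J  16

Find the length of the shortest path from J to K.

35

Paths from J to K:
J - O - N - K: 4 + 4 + 27 = 35
J - I - N - K: 25 + 10 + 27 = 62
The minimum is 35.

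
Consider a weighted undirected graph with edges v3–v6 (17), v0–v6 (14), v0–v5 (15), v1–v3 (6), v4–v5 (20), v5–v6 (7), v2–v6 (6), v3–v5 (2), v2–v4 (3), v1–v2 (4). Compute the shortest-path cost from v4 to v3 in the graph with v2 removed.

Routes from v4 to v3 avoiding v2:
v4→v5→v0→v6→v3: 20 + 15 + 14 + 17 = 66
v4→v5→v3: 20 + 2 = 22
v4→v5→v6→v3: 20 + 7 + 17 = 44
The minimum is 22.

22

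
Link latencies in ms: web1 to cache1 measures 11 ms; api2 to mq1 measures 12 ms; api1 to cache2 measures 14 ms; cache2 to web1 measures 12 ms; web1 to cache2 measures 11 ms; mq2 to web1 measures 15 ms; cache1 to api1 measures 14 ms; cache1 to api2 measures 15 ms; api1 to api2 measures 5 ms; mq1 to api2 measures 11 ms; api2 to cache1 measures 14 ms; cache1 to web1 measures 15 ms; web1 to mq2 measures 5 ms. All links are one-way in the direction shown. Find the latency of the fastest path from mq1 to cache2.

51

Candidate routes:
mq1-api2-cache1-web1-cache2: 11 + 14 + 15 + 11 = 51
mq1-api2-cache1-api1-cache2: 11 + 14 + 14 + 14 = 53
The minimum is 51 ms.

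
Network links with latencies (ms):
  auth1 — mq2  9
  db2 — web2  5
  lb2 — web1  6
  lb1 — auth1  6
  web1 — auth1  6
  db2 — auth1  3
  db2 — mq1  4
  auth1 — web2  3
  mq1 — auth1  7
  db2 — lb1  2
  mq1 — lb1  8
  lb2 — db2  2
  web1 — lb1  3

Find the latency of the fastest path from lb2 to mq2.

Checking several routes:
lb2→db2→lb1→auth1→mq2: 2 + 2 + 6 + 9 = 19
lb2→db2→lb1→web1→auth1→mq2: 2 + 2 + 3 + 6 + 9 = 22
lb2→db2→web2→auth1→mq2: 2 + 5 + 3 + 9 = 19
lb2→db2→mq1→auth1→mq2: 2 + 4 + 7 + 9 = 22
lb2→web1→auth1→mq2: 6 + 6 + 9 = 21
lb2→db2→auth1→mq2: 2 + 3 + 9 = 14
The minimum is 14 ms.

14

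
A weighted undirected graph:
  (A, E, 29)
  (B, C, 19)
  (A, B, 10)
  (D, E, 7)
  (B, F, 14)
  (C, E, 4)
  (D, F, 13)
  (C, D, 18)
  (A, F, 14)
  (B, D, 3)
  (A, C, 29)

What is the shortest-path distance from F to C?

Some routes from F to C:
F - B - C: 14 + 19 = 33
F - D - E - C: 13 + 7 + 4 = 24
F - D - C: 13 + 18 = 31
F - B - D - E - C: 14 + 3 + 7 + 4 = 28
F - B - D - C: 14 + 3 + 18 = 35
F - D - B - C: 13 + 3 + 19 = 35
Shortest: 24.

24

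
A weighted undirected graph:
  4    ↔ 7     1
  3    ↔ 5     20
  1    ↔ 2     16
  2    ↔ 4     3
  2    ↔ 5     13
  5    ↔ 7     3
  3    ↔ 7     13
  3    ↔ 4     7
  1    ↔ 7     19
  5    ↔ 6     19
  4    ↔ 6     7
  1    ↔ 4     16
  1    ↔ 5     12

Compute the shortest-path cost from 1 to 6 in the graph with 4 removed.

Paths from 1 to 6 avoiding 4:
1→7→3→5→6: 19 + 13 + 20 + 19 = 71
1→7→5→6: 19 + 3 + 19 = 41
1→5→6: 12 + 19 = 31
1→2→5→6: 16 + 13 + 19 = 48
Best route has total 31.

31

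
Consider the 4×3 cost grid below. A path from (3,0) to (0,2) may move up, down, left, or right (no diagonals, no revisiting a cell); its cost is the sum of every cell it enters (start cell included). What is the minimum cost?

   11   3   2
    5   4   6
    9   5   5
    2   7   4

Take [3,0] -> [3,1] -> [2,1] -> [1,1] -> [0,1] -> [0,2] for a total of 2 + 7 + 5 + 4 + 3 + 2 = 23.

23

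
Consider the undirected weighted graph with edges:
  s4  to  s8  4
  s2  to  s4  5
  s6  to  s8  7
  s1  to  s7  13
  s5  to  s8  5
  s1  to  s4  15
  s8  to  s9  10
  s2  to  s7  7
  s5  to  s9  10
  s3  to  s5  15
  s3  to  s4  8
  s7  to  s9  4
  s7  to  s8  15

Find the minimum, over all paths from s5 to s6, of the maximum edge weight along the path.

Some routes from s5 to s6:
s5→s8→s6: max(5, 7) = 7
s5→s9→s7→s8→s6: max(10, 4, 15, 7) = 15
s5→s9→s8→s6: max(10, 10, 7) = 10
s5→s9→s7→s2→s4→s8→s6: max(10, 4, 7, 5, 4, 7) = 10
Smallest bottleneck: 7.

7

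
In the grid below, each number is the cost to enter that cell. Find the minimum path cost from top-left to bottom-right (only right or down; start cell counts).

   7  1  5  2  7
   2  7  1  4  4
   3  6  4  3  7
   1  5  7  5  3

29

Cheapest: [0,0] [0,1] [0,2] [1,2] [1,3] [2,3] [3,3] [3,4]
  7 + 1 + 5 + 1 + 4 + 3 + 5 + 3 = 29
For comparison, the top-then-right route costs 36.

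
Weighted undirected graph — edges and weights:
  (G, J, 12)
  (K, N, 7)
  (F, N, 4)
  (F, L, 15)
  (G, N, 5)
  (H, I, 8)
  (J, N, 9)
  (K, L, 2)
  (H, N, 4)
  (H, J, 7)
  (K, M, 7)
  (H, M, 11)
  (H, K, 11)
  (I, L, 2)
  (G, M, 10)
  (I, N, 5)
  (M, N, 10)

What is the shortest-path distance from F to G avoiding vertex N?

34

Comparing a few candidate routes:
F → L → K → H → M → G: 15 + 2 + 11 + 11 + 10 = 49
F → L → K → H → J → G: 15 + 2 + 11 + 7 + 12 = 47
F → L → I → H → J → G: 15 + 2 + 8 + 7 + 12 = 44
F → L → I → H → M → G: 15 + 2 + 8 + 11 + 10 = 46
F → L → K → M → G: 15 + 2 + 7 + 10 = 34
Best route has total 34.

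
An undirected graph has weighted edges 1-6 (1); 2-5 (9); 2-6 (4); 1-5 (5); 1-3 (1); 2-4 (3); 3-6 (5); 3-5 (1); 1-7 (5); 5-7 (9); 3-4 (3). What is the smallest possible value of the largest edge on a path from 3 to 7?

5

A few of the 3→7 routes:
3→1→7: max(1, 5) = 5
3→6→1→7: max(5, 1, 5) = 5
3→1→6→2→5→7: max(1, 1, 4, 9, 9) = 9
3→1→5→7: max(1, 5, 9) = 9
3→5→1→7: max(1, 5, 5) = 5
3→4→2→6→1→7: max(3, 3, 4, 1, 5) = 5
Smallest bottleneck: 5.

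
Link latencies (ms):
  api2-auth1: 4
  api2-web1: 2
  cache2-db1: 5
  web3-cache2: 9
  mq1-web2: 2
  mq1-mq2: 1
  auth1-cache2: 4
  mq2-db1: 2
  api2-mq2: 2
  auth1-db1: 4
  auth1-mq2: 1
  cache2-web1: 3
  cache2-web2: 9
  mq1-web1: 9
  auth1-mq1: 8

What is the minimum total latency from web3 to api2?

Comparing a few candidate routes:
web3 - cache2 - auth1 - api2: 9 + 4 + 4 = 17
web3 - cache2 - auth1 - mq2 - api2: 9 + 4 + 1 + 2 = 16
web3 - cache2 - web1 - api2: 9 + 3 + 2 = 14
web3 - cache2 - db1 - mq2 - api2: 9 + 5 + 2 + 2 = 18
Best route has total 14 ms.

14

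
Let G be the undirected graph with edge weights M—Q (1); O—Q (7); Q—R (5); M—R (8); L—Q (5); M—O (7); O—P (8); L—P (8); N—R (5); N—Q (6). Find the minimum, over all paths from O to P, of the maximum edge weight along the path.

8

Routes from O to P:
O-M-R-Q-L-P: max(7, 8, 5, 5, 8) = 8
O-P: max(8) = 8
O-M-Q-L-P: max(7, 1, 5, 8) = 8
O-Q-L-P: max(7, 5, 8) = 8
O-M-R-N-Q-L-P: max(7, 8, 5, 6, 5, 8) = 8
Smallest bottleneck: 8.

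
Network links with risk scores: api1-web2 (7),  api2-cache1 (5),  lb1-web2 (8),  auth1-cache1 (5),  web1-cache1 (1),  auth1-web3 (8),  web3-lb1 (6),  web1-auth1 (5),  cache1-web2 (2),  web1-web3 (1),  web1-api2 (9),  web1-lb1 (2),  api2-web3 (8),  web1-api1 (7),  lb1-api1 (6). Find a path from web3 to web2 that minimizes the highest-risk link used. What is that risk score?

2

Checking several routes:
web3→web1→auth1→cache1→web2: max(1, 5, 5, 2) = 5
web3→web1→cache1→web2: max(1, 1, 2) = 2
web3→lb1→web1→cache1→web2: max(6, 2, 1, 2) = 6
Smallest bottleneck: 2.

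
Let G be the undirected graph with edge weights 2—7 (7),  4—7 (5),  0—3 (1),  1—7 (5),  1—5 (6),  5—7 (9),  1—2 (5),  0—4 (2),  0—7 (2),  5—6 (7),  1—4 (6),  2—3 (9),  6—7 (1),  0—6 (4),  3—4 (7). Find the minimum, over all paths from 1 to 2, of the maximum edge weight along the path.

5

Checking several routes:
1 -> 2: max(5) = 5
1 -> 7 -> 2: max(5, 7) = 7
1 -> 4 -> 3 -> 0 -> 6 -> 7 -> 2: max(6, 7, 1, 4, 1, 7) = 7
Smallest bottleneck: 5.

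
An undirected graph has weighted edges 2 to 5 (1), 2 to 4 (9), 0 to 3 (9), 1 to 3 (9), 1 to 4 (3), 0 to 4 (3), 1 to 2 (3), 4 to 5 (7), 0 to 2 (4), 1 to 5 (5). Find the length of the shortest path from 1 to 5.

Checking several routes:
1-5: 5
1-4-5: 3 + 7 = 10
1-2-5: 3 + 1 = 4
Shortest: 4.

4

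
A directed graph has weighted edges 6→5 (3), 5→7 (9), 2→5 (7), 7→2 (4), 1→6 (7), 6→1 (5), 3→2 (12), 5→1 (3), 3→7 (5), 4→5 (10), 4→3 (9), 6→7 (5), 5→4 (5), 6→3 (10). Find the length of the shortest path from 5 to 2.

Some routes from 5 to 2:
5 - 7 - 2: 9 + 4 = 13
5 - 4 - 3 - 7 - 2: 5 + 9 + 5 + 4 = 23
5 - 1 - 6 - 7 - 2: 3 + 7 + 5 + 4 = 19
The minimum is 13.

13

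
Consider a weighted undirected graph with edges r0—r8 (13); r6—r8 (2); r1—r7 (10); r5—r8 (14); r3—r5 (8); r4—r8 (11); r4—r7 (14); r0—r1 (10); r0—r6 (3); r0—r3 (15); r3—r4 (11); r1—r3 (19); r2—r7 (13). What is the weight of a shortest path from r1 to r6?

A few of the r1→r6 routes:
r1-r3-r4-r8-r6: 19 + 11 + 11 + 2 = 43
r1-r7-r4-r8-r6: 10 + 14 + 11 + 2 = 37
r1-r0-r8-r6: 10 + 13 + 2 = 25
r1-r3-r0-r6: 19 + 15 + 3 = 37
r1-r0-r6: 10 + 3 = 13
Shortest: 13.

13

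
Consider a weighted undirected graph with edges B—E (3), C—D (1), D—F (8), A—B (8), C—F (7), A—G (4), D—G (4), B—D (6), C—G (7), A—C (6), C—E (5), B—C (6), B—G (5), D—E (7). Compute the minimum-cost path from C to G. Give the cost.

5

A few of the C→G routes:
C→D→G: 1 + 4 = 5
C→G: 7
C→A→G: 6 + 4 = 10
C→B→G: 6 + 5 = 11
Shortest: 5.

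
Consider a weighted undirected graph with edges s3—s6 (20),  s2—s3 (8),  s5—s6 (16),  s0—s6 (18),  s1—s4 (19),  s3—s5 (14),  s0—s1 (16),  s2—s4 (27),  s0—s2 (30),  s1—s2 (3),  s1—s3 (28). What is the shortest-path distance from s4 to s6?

Some routes from s4 to s6:
s4 → s1 → s0 → s6: 19 + 16 + 18 = 53
s4 → s1 → s2 → s3 → s5 → s6: 19 + 3 + 8 + 14 + 16 = 60
s4 → s1 → s2 → s3 → s6: 19 + 3 + 8 + 20 = 50
s4 → s2 → s1 → s0 → s6: 27 + 3 + 16 + 18 = 64
s4 → s2 → s3 → s6: 27 + 8 + 20 = 55
The minimum is 50.

50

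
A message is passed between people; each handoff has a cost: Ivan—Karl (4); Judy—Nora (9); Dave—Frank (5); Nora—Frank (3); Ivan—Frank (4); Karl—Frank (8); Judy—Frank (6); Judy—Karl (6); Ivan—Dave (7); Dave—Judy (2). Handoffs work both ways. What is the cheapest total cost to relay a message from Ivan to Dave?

7

Some routes from Ivan to Dave:
Ivan → Frank → Dave: 4 + 5 = 9
Ivan → Karl → Judy → Dave: 4 + 6 + 2 = 12
Ivan → Frank → Judy → Dave: 4 + 6 + 2 = 12
Ivan → Dave: 7
Best route has total 7.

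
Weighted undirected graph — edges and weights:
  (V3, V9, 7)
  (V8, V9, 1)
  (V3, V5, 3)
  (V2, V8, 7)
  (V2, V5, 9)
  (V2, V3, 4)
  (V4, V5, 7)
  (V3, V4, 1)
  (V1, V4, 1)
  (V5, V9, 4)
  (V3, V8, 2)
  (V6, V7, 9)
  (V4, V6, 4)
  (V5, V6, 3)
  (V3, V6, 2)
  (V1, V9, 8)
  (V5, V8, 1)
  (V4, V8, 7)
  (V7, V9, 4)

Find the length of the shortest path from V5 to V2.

A few of the V5→V2 routes:
V5 - V3 - V2: 3 + 4 = 7
V5 - V8 - V2: 1 + 7 = 8
V5 - V8 - V3 - V2: 1 + 2 + 4 = 7
Shortest: 7.

7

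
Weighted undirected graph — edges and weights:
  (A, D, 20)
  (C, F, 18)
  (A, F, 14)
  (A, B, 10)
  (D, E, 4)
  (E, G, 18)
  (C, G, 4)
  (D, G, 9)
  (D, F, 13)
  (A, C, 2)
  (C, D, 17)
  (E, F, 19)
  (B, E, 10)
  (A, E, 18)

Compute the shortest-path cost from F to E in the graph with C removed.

17

A few of the F→E routes:
F-E: 19
F-A-E: 14 + 18 = 32
F-D-E: 13 + 4 = 17
Best route has total 17.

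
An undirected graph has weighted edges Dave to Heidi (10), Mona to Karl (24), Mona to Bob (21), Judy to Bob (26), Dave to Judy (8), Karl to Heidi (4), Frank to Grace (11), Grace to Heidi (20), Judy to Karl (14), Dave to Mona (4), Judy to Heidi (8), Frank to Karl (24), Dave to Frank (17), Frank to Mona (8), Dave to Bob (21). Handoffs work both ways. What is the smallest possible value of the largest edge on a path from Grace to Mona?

Comparing a few candidate routes:
Grace→Frank→Mona: max(11, 8) = 11
Grace→Frank→Dave→Mona: max(11, 17, 4) = 17
Grace→Heidi→Dave→Mona: max(20, 10, 4) = 20
Grace→Heidi→Dave→Frank→Mona: max(20, 10, 17, 8) = 20
The minimum achievable maximum is 11.

11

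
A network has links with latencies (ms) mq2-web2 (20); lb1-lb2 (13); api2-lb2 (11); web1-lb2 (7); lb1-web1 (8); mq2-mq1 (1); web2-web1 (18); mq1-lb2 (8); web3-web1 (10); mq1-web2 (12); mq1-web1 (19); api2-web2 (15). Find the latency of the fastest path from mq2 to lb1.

Checking several routes:
mq2 -> mq1 -> web1 -> lb2 -> lb1: 1 + 19 + 7 + 13 = 40
mq2 -> mq1 -> web2 -> web1 -> lb1: 1 + 12 + 18 + 8 = 39
mq2 -> mq1 -> web1 -> lb1: 1 + 19 + 8 = 28
mq2 -> mq1 -> lb2 -> lb1: 1 + 8 + 13 = 22
mq2 -> mq1 -> lb2 -> web1 -> lb1: 1 + 8 + 7 + 8 = 24
mq2 -> web2 -> web1 -> lb1: 20 + 18 + 8 = 46
Best route has total 22 ms.

22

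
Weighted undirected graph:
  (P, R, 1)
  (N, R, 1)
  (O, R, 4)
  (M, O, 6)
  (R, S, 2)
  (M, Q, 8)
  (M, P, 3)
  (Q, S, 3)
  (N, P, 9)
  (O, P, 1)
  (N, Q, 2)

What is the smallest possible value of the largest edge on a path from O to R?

Comparing a few candidate routes:
O → P → R: max(1, 1) = 1
O → R: max(4) = 4
O → M → P → R: max(6, 3, 1) = 6
O → P → M → Q → S → R: max(1, 3, 8, 3, 2) = 8
O → P → M → Q → N → R: max(1, 3, 8, 2, 1) = 8
O → M → Q → S → R: max(6, 8, 3, 2) = 8
Best route has worst link 1.

1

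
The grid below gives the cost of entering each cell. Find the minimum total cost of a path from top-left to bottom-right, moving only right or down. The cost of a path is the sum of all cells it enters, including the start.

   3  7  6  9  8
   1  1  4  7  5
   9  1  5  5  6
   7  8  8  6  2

24

Best path: r0c0 r1c0 r1c1 r2c1 r2c2 r2c3 r2c4 r3c4
Cost: 3 + 1 + 1 + 1 + 5 + 5 + 6 + 2 = 24
(Top row then right column would cost 46.)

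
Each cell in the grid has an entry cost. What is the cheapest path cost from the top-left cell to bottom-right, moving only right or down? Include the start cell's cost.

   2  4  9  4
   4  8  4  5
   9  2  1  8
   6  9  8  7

Cheapest: r0c0 → r0c1 → r1c1 → r2c1 → r2c2 → r2c3 → r3c3
  2 + 4 + 8 + 2 + 1 + 8 + 7 = 32
(Top row then right column would cost 39.)

32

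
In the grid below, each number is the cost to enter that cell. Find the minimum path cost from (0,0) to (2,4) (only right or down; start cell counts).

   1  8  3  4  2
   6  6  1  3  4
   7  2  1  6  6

26

Take [0,0] → [0,1] → [0,2] → [1,2] → [1,3] → [1,4] → [2,4] for a total of 1 + 8 + 3 + 1 + 3 + 4 + 6 = 26.
For comparison, the top-then-right route costs 28.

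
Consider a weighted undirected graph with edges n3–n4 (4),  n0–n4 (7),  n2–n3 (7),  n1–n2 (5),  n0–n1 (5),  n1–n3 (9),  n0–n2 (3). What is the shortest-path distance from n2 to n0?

Routes from n2 to n0:
n2 - n3 - n1 - n0: 7 + 9 + 5 = 21
n2 - n0: 3
n2 - n1 - n3 - n4 - n0: 5 + 9 + 4 + 7 = 25
n2 - n3 - n4 - n0: 7 + 4 + 7 = 18
n2 - n1 - n0: 5 + 5 = 10
Shortest: 3.

3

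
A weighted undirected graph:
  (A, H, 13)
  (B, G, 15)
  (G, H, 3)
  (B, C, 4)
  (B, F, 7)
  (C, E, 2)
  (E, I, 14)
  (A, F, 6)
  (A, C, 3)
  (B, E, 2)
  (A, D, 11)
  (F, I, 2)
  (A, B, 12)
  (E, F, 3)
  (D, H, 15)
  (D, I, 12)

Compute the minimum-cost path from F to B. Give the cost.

5

A few of the F→B routes:
F-B: 7
F-E-B: 3 + 2 = 5
F-E-C-B: 3 + 2 + 4 = 9
F-A-C-E-B: 6 + 3 + 2 + 2 = 13
F-A-C-B: 6 + 3 + 4 = 13
Best route has total 5.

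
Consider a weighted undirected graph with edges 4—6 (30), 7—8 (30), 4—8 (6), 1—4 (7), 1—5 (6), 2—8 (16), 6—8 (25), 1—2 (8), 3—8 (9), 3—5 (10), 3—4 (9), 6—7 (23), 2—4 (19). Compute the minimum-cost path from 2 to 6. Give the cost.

41

Some routes from 2 to 6:
2 → 1 → 4 → 8 → 6: 8 + 7 + 6 + 25 = 46
2 → 4 → 6: 19 + 30 = 49
2 → 1 → 4 → 6: 8 + 7 + 30 = 45
2 → 8 → 6: 16 + 25 = 41
Best route has total 41.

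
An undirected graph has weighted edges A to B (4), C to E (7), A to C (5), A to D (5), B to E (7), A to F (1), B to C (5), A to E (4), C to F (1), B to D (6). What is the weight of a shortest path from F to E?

Some routes from F to E:
F - C - E: 1 + 7 = 8
F - C - A - E: 1 + 5 + 4 = 10
F - A - E: 1 + 4 = 5
The minimum is 5.

5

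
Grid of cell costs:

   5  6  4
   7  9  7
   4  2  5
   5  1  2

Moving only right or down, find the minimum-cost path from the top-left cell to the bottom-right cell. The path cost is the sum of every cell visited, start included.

21

Path (0,0) (1,0) (2,0) (2,1) (3,1) (3,2): 5 + 7 + 4 + 2 + 1 + 2 = 21.
(Top row then right column would cost 29.)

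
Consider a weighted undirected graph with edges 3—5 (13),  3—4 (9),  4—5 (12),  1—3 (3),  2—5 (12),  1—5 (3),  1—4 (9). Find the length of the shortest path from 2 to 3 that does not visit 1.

Routes from 2 to 3 avoiding 1:
2 -> 5 -> 4 -> 3: 12 + 12 + 9 = 33
2 -> 5 -> 3: 12 + 13 = 25
The minimum is 25.

25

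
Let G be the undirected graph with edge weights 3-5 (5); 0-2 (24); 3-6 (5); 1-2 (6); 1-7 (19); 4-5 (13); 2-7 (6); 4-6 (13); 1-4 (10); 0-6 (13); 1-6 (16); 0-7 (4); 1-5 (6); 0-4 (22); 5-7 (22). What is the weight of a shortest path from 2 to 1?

Checking several routes:
2 -> 7 -> 1: 6 + 19 = 25
2 -> 1: 6
2 -> 7 -> 5 -> 1: 6 + 22 + 6 = 34
2 -> 7 -> 0 -> 4 -> 1: 6 + 4 + 22 + 10 = 42
2 -> 7 -> 0 -> 6 -> 1: 6 + 4 + 13 + 16 = 39
2 -> 7 -> 0 -> 6 -> 3 -> 5 -> 1: 6 + 4 + 13 + 5 + 5 + 6 = 39
Best route has total 6.

6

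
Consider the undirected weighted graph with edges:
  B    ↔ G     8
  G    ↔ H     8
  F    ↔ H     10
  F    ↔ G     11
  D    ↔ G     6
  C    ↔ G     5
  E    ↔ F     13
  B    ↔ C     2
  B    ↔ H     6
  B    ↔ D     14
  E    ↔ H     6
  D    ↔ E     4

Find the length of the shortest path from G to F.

11

Checking several routes:
G - H - F: 8 + 10 = 18
G - F: 11
G - D - E - F: 6 + 4 + 13 = 23
Best route has total 11.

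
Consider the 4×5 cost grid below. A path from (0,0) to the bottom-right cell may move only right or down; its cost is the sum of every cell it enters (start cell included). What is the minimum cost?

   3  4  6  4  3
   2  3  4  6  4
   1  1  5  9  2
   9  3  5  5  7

Path r0c0 → r1c0 → r2c0 → r2c1 → r3c1 → r3c2 → r3c3 → r3c4: 3 + 2 + 1 + 1 + 3 + 5 + 5 + 7 = 27.

27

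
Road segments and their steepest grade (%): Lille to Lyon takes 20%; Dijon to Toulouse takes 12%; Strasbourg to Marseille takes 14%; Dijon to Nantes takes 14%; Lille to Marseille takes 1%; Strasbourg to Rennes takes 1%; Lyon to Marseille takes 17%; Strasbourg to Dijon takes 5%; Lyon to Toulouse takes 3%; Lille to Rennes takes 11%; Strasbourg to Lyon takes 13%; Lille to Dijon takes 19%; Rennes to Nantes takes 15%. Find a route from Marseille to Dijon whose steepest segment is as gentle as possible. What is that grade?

11

Some routes from Marseille to Dijon:
Marseille-Lille-Rennes-Strasbourg-Lyon-Toulouse-Dijon: max(1, 11, 1, 13, 3, 12) = 13
Marseille-Lille-Rennes-Strasbourg-Dijon: max(1, 11, 1, 5) = 11
Marseille-Lille-Rennes-Nantes-Dijon: max(1, 11, 15, 14) = 15
Marseille-Strasbourg-Dijon: max(14, 5) = 14
Marseille-Strasbourg-Lyon-Toulouse-Dijon: max(14, 13, 3, 12) = 14
Marseille-Strasbourg-Rennes-Nantes-Dijon: max(14, 1, 15, 14) = 15
The minimum achievable maximum is 11%.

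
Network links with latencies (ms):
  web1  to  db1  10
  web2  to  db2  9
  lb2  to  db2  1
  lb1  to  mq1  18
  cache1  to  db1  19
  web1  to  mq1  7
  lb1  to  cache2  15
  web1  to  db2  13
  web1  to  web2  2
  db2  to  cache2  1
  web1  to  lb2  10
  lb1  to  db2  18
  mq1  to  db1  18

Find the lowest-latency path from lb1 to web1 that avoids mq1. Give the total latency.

Checking several routes:
lb1 -> cache2 -> db2 -> web1: 15 + 1 + 13 = 29
lb1 -> db2 -> lb2 -> web1: 18 + 1 + 10 = 29
lb1 -> db2 -> web2 -> web1: 18 + 9 + 2 = 29
lb1 -> cache2 -> db2 -> lb2 -> web1: 15 + 1 + 1 + 10 = 27
lb1 -> cache2 -> db2 -> web2 -> web1: 15 + 1 + 9 + 2 = 27
Best route has total 27 ms.

27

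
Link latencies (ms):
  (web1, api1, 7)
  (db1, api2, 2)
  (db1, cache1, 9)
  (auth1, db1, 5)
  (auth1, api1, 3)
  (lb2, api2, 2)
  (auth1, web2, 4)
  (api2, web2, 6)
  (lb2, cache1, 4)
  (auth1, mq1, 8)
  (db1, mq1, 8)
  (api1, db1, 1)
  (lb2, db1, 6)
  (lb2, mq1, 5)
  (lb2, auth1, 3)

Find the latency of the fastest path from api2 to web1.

10

Some routes from api2 to web1:
api2-web2-auth1-api1-web1: 6 + 4 + 3 + 7 = 20
api2-lb2-auth1-db1-api1-web1: 2 + 3 + 5 + 1 + 7 = 18
api2-lb2-db1-api1-web1: 2 + 6 + 1 + 7 = 16
api2-db1-auth1-api1-web1: 2 + 5 + 3 + 7 = 17
api2-db1-api1-web1: 2 + 1 + 7 = 10
api2-lb2-auth1-api1-web1: 2 + 3 + 3 + 7 = 15
The minimum is 10 ms.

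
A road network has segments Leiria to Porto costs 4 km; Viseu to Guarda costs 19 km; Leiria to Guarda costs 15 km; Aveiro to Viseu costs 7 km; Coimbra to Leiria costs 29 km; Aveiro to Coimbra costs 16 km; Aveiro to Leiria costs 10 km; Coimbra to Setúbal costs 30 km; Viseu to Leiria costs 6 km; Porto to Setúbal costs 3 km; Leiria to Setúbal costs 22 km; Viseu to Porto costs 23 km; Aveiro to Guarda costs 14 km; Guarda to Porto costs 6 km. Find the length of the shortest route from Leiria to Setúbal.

Comparing a few candidate routes:
Leiria -> Porto -> Setúbal: 4 + 3 = 7
Leiria -> Setúbal: 22
Leiria -> Guarda -> Porto -> Setúbal: 15 + 6 + 3 = 24
Leiria -> Viseu -> Porto -> Setúbal: 6 + 23 + 3 = 32
The minimum is 7 km.

7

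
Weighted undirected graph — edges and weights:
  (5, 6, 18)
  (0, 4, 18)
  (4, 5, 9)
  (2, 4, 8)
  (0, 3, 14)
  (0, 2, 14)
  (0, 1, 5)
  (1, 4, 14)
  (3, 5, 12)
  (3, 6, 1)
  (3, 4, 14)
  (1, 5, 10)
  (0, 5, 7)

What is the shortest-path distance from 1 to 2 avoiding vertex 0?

22

Comparing a few candidate routes:
1 -> 5 -> 4 -> 2: 10 + 9 + 8 = 27
1 -> 4 -> 2: 14 + 8 = 22
1 -> 5 -> 3 -> 4 -> 2: 10 + 12 + 14 + 8 = 44
Best route has total 22.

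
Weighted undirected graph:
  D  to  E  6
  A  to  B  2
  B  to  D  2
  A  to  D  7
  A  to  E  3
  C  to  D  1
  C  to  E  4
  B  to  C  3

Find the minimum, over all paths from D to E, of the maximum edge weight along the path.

Comparing a few candidate routes:
D -> B -> C -> E: max(2, 3, 4) = 4
D -> C -> B -> A -> E: max(1, 3, 2, 3) = 3
D -> B -> A -> E: max(2, 2, 3) = 3
D -> C -> E: max(1, 4) = 4
The minimum achievable maximum is 3.

3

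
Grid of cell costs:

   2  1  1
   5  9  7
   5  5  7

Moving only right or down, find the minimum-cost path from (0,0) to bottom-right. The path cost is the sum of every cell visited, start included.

One optimal route is [0,0]→[0,1]→[0,2]→[1,2]→[2,2].
Its cost is 2 + 1 + 1 + 7 + 7 = 18.

18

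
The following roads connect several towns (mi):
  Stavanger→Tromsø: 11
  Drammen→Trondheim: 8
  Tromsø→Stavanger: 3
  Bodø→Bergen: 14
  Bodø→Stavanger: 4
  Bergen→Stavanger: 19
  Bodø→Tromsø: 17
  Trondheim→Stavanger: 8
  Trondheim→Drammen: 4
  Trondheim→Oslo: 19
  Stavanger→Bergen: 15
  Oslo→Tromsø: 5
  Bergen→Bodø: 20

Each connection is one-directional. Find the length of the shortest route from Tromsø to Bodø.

38

Paths from Tromsø to Bodø:
Tromsø-Stavanger-Bergen-Bodø: 3 + 15 + 20 = 38
Shortest: 38 mi.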